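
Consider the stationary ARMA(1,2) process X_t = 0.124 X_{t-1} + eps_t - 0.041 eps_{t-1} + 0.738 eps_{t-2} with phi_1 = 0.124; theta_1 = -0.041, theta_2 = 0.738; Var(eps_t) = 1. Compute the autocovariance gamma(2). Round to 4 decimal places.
\gamma(2) = 0.7647

Multiply the model equation by X_{t-k} and take expectations. With theta_0 = psi_0 = 1 and psi_j the MA(infinity) weights, this gives
  gamma(k) - sum_i phi_i gamma(k-i) = c_k,
  c_k = sigma^2 * sum_{j=k..q} theta_j psi_{j-k}   (c_k = 0 for k > q),
using gamma(-m) = gamma(m).
psi-weights needed (psi_j = theta_j + sum_i phi_i psi_{j-i}):
  psi_1 = theta_1 + phi_1 = -0.041 + (0.124) = 0.083
  psi_2 = theta_2 + phi_1 psi_1 = 0.738 + (0.124)(0.083) = 0.748292
Right-hand sides:
  c_0 = sigma^2 (1 + theta_1 psi_1 + theta_2 psi_2) = 1 * (1 + (-0.041)(0.083) + (0.738)(0.748292)) = 1 * 1.548836 = 1.548836
  c_1 = sigma^2 (theta_1 + theta_2 psi_1) = 1 * (-0.041 + (0.738)(0.083)) = 0.020254
  c_2 = sigma^2 theta_2 = 1 * (0.738) = 0.738
Equations for k = 0 and k = 1 (AR order 1):
  gamma(0) = phi_1 gamma(1) + c_0
  gamma(1) = phi_1 gamma(0) + c_1
Substituting the second into the first: gamma(0) (1 - phi_1^2) = c_0 + phi_1 c_1, so
  gamma(0) = (c_0 + phi_1 c_1) / (1 - phi_1^2) = (1.548836 + (0.124)(0.020254)) / (1 - (0.124)^2) = 1.551348 / 0.984624 = 1.575574.
  gamma(1) = phi_1 gamma(0) + c_1 = (0.124)(1.575574) + (0.020254) = 0.215625.
For k = 2: gamma(2) = phi_1 gamma(1) + c_2
  = (0.124)(0.215625) + (0.738) = 0.764738.
Therefore gamma(2) = 0.7647 (to 4 decimal places).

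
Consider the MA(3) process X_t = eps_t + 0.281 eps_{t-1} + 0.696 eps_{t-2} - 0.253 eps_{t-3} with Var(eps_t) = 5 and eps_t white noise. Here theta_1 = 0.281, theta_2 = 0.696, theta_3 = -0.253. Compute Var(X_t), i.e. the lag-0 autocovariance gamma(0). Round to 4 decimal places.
\gamma(0) = 8.1369

For an MA(q) process X_t = eps_t + sum_i theta_i eps_{t-i} with
Var(eps_t) = sigma^2, the variance is
  gamma(0) = sigma^2 * (1 + sum_i theta_i^2).
  sum_i theta_i^2 = (0.281)^2 + (0.696)^2 + (-0.253)^2 = 0.078961 + 0.484416 + 0.064009 = 0.627386.
  gamma(0) = 5 * (1 + 0.627386) = 5 * 1.627386 = 8.13693, which rounds to 8.1369.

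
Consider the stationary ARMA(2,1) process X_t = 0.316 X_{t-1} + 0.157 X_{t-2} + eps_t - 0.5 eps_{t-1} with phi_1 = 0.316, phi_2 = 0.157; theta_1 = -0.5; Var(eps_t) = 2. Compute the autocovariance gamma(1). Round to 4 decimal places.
\gamma(1) = -0.4036

Multiply the model equation by X_{t-k} and take expectations. With theta_0 = psi_0 = 1 and psi_j the MA(infinity) weights, this gives
  gamma(k) - sum_i phi_i gamma(k-i) = c_k,
  c_k = sigma^2 * sum_{j=k..q} theta_j psi_{j-k}   (c_k = 0 for k > q),
using gamma(-m) = gamma(m).
psi-weights needed (psi_j = theta_j + sum_i phi_i psi_{j-i}):
  psi_1 = theta_1 + phi_1 = -0.5 + (0.316) = -0.184
Right-hand sides:
  c_0 = sigma^2 (1 + theta_1 psi_1) = 2 * (1 + (-0.5)(-0.184)) = 2 * 1.092 = 2.184
  c_1 = sigma^2 theta_1 = 2 * (-0.5) = -1
  c_2 = 0
Equations for k = 0, 1, 2 (AR order 2, c_2 = 0):
  (E0) gamma(0) = phi_1 gamma(1) + phi_2 gamma(2) + c_0
  (E1) gamma(1) = phi_1 gamma(0) + phi_2 gamma(1) + c_1
  (E2) gamma(2) = phi_1 gamma(1) + phi_2 gamma(0)
From (E1): gamma(1) = A gamma(0) + B with
  A = phi_1 / (1 - phi_2) = 0.316 / 0.843 = 0.374852,   B = c_1 / (1 - phi_2) = -1 / 0.843 = -1.18624.
Insert (E2) into (E0): gamma(0) (1 - phi_2^2) = phi_1 (1 + phi_2) gamma(1) + c_0.
  phi_1 (1 + phi_2) = (0.316)(1.157) = 0.365612,   1 - phi_2^2 = 0.975351.
Replace gamma(1) by A gamma(0) + B and collect gamma(0):
  gamma(0) [0.975351 - (0.365612)(0.374852)] = (0.365612)(-1.18624) + 2.184
  gamma(0) * 0.838301 = 1.750297
  gamma(0) = 1.750297 / 0.838301 = 2.08791.
  gamma(1) = A gamma(0) + B = (0.374852)(2.08791) + (-1.18624) = -0.403583.
Therefore gamma(1) = -0.4036 (to 4 decimal places).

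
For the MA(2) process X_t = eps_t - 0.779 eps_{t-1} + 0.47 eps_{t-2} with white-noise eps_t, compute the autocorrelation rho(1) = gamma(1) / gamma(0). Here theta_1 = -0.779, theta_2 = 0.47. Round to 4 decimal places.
\rho(1) = -0.6265

For an MA(q) process with theta_0 = 1, the autocovariance is
  gamma(k) = sigma^2 * sum_{i=0..q-k} theta_i * theta_{i+k},
and rho(k) = gamma(k) / gamma(0). Sigma^2 cancels.
  numerator   = (1)*(-0.779) + (-0.779)*(0.47) = -1.14513.
  denominator = (1)^2 + (-0.779)^2 + (0.47)^2 = 1.827741.
  rho(1) = -1.14513 / 1.827741 = -0.6265.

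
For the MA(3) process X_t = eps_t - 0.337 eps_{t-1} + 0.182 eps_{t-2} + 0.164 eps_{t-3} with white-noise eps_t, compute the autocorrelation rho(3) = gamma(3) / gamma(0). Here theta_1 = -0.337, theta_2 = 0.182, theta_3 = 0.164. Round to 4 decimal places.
\rho(3) = 0.1397

For an MA(q) process with theta_0 = 1, the autocovariance is
  gamma(k) = sigma^2 * sum_{i=0..q-k} theta_i * theta_{i+k},
and rho(k) = gamma(k) / gamma(0). Sigma^2 cancels.
  numerator   = (1)*(0.164) = 0.164.
  denominator = (1)^2 + (-0.337)^2 + (0.182)^2 + (0.164)^2 = 1.173589.
  rho(3) = 0.164 / 1.173589 = 0.1397.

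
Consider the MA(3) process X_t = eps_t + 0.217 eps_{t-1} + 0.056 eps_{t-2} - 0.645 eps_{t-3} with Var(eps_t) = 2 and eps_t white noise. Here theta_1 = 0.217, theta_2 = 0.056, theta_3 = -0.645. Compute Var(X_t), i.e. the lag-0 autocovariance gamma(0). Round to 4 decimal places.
\gamma(0) = 2.9325

For an MA(q) process X_t = eps_t + sum_i theta_i eps_{t-i} with
Var(eps_t) = sigma^2, the variance is
  gamma(0) = sigma^2 * (1 + sum_i theta_i^2).
  sum_i theta_i^2 = (0.217)^2 + (0.056)^2 + (-0.645)^2 = 0.047089 + 0.003136 + 0.416025 = 0.46625.
  gamma(0) = 2 * (1 + 0.46625) = 2 * 1.46625 = 2.9325.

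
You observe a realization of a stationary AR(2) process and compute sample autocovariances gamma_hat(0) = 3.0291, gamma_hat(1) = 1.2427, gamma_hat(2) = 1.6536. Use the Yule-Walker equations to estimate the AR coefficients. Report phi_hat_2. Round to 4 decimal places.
\hat\phi_{2} = 0.4540

The Yule-Walker equations for an AR(p) process read, in matrix form,
  Gamma_p phi = r_p,   with   (Gamma_p)_{ij} = gamma(|i - j|),
                       (r_p)_i = gamma(i),   i,j = 1..p.
Substitute the sample gammas (Toeplitz matrix and right-hand side of size 2):
  Gamma_p = [[3.0291, 1.2427], [1.2427, 3.0291]]
  r_p     = [1.2427, 1.6536]
Written out:
  3.0291 phi_1 + 1.2427 phi_2 = 1.2427
  1.2427 phi_1 + 3.0291 phi_2 = 1.6536
Solve by Cramer's rule:
  det = gamma(0)^2 - gamma(1)^2 = (3.0291)^2 - (1.2427)^2 = 9.17544681 - 1.54430329 = 7.63114352
  phi_hat_1 = [gamma(1) gamma(0) - gamma(1) gamma(2)] / det = [(1.2427)(3.0291) - (1.2427)(1.6536)] / 7.63114352 = 1.70933385 / 7.63114352 = 0.224
  phi_hat_2 = [gamma(0) gamma(2) - gamma(1)^2] / det = [(3.0291)(1.6536) - (1.2427)^2] / 7.63114352 = 3.46461647 / 7.63114352 = 0.454
So phi_hat = [0.2240, 0.4540].
Therefore phi_hat_2 = 0.4540.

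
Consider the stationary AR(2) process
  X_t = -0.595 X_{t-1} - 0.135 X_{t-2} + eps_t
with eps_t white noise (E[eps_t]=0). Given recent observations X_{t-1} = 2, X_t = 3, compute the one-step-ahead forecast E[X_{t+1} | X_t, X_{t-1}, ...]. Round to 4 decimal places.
E[X_{t+1} \mid \mathcal F_t] = -2.0550

For an AR(p) model X_t = c + sum_i phi_i X_{t-i} + eps_t, the
one-step-ahead conditional mean is
  E[X_{t+1} | X_t, ...] = c + sum_i phi_i X_{t+1-i}.
Substitute known values:
  E[X_{t+1} | ...] = (-0.595) * (3) + (-0.135) * (2)
                   = -2.0550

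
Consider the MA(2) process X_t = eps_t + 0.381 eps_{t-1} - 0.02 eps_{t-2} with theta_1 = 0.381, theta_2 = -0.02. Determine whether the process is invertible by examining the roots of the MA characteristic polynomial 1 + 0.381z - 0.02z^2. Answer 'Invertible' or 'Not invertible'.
\text{Invertible}

The MA(q) characteristic polynomial is P(z) = 1 + 0.381z - 0.02z^2.
Invertibility requires all roots to lie outside the unit circle, i.e. |z| > 1 for every root.
Set 1 + (0.381) z + (-0.02) z^2 = 0, i.e. a z^2 + b z + c = 0 with a = -0.02, b = 0.381, c = 1.
Discriminant D = b^2 - 4ac = (0.381)^2 - 4*(-0.02)*1 = 0.145161 - (-0.08) = 0.225161.
D >= 0, so the roots are real: z = (-b +/- sqrt(D)) / (2a) = (-0.381 +/- 0.474511) / (-0.04).
  z_1 = (-0.381 + 0.474511) / (-0.04) = -2.3378,   |z_1| = 2.3378.
  z_2 = (-0.381 - 0.474511) / (-0.04) = 21.3878,   |z_2| = 21.3878.
Moduli of all roots: 2.3378, 21.3878.
All moduli strictly greater than 1? Yes.
Verdict: Invertible.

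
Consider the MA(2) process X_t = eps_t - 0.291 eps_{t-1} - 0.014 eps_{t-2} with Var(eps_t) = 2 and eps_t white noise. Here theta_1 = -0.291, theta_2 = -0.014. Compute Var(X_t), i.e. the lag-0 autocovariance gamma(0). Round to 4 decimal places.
\gamma(0) = 2.1698

For an MA(q) process X_t = eps_t + sum_i theta_i eps_{t-i} with
Var(eps_t) = sigma^2, the variance is
  gamma(0) = sigma^2 * (1 + sum_i theta_i^2).
  sum_i theta_i^2 = (-0.291)^2 + (-0.014)^2 = 0.084681 + 0.000196 = 0.084877.
  gamma(0) = 2 * (1 + 0.084877) = 2 * 1.084877 = 2.169754, which rounds to 2.1698.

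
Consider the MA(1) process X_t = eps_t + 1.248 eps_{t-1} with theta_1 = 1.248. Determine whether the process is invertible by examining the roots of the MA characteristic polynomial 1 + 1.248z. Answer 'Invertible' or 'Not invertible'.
\text{Not invertible}

The MA(q) characteristic polynomial is P(z) = 1 + 1.248z.
Invertibility requires all roots to lie outside the unit circle, i.e. |z| > 1 for every root.
This is linear in z: 1 + (1.248) z = 0  =>  z = -1/(1.248) = -0.801282,  |z| = 0.801282.
Moduli of all roots: 0.8013.
All moduli strictly greater than 1? No.
Verdict: Not invertible.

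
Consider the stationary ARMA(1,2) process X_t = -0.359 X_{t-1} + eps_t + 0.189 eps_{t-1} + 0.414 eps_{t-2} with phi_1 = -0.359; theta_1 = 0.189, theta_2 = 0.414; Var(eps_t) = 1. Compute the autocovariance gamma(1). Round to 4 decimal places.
\gamma(1) = -0.3437

Multiply the model equation by X_{t-k} and take expectations. With theta_0 = psi_0 = 1 and psi_j the MA(infinity) weights, this gives
  gamma(k) - sum_i phi_i gamma(k-i) = c_k,
  c_k = sigma^2 * sum_{j=k..q} theta_j psi_{j-k}   (c_k = 0 for k > q),
using gamma(-m) = gamma(m).
psi-weights needed (psi_j = theta_j + sum_i phi_i psi_{j-i}):
  psi_1 = theta_1 + phi_1 = 0.189 + (-0.359) = -0.17
  psi_2 = theta_2 + phi_1 psi_1 = 0.414 + (-0.359)(-0.17) = 0.47503
Right-hand sides:
  c_0 = sigma^2 (1 + theta_1 psi_1 + theta_2 psi_2) = 1 * (1 + (0.189)(-0.17) + (0.414)(0.47503)) = 1 * 1.164532 = 1.164532
  c_1 = sigma^2 (theta_1 + theta_2 psi_1) = 1 * (0.189 + (0.414)(-0.17)) = 0.11862
  c_2 = sigma^2 theta_2 = 1 * (0.414) = 0.414
Equations for k = 0 and k = 1 (AR order 1):
  gamma(0) = phi_1 gamma(1) + c_0
  gamma(1) = phi_1 gamma(0) + c_1
Substituting the second into the first: gamma(0) (1 - phi_1^2) = c_0 + phi_1 c_1, so
  gamma(0) = (c_0 + phi_1 c_1) / (1 - phi_1^2) = (1.164532 + (-0.359)(0.11862)) / (1 - (-0.359)^2) = 1.121948 / 0.871119 = 1.287939.
  gamma(1) = phi_1 gamma(0) + c_1 = (-0.359)(1.287939) + (0.11862) = -0.34375.
Therefore gamma(1) = -0.3437 (to 4 decimal places).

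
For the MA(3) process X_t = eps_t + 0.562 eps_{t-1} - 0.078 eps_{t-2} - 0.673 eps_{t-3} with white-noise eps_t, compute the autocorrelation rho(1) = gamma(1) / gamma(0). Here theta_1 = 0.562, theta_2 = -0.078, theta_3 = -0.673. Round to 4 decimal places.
\rho(1) = 0.3215

For an MA(q) process with theta_0 = 1, the autocovariance is
  gamma(k) = sigma^2 * sum_{i=0..q-k} theta_i * theta_{i+k},
and rho(k) = gamma(k) / gamma(0). Sigma^2 cancels.
  numerator   = (1)*(0.562) + (0.562)*(-0.078) + (-0.078)*(-0.673) = 0.570658.
  denominator = (1)^2 + (0.562)^2 + (-0.078)^2 + (-0.673)^2 = 1.774857.
  rho(1) = 0.570658 / 1.774857 = 0.3215.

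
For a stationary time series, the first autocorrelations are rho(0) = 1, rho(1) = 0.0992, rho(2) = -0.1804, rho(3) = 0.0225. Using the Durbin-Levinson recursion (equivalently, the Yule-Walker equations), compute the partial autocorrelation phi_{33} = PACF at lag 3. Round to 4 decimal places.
\phi_{33} = 0.0660

The PACF at lag k is phi_{kk}, the last component of the solution
to the Yule-Walker system G_k phi = r_k where
  (G_k)_{ij} = rho(|i - j|), (r_k)_i = rho(i), i,j = 1..k.
Equivalently, Durbin-Levinson gives phi_{kk} iteratively:
  phi_{11} = rho(1)
  phi_{kk} = [rho(k) - sum_{j=1..k-1} phi_{k-1,j} rho(k-j)]
            / [1 - sum_{j=1..k-1} phi_{k-1,j} rho(j)],
  phi_{k,j} = phi_{k-1,j} - phi_{kk} phi_{k-1,k-j},  j = 1..k-1.
Step k = 1:
  phi_11 = rho(1) = 0.0992.
Step k = 2:
  phi_22 = [rho(2) - phi_11 rho(1)] / [1 - phi_11 rho(1)] = [-0.1804 - (0.0992)(0.0992)] / [1 - (0.0992)(0.0992)]
         = -0.19024064 / 0.99015936 = -0.192131.
  Update: phi_21 = phi_11 - phi_22 phi_11 = 0.0992 - (-0.192131)(0.0992) = 0.118259.
Step k = 3:
  phi_33 = [rho(3) - phi_21 rho(2) - phi_22 rho(1)] / [1 - phi_21 rho(1) - phi_22 rho(2)]
    numerator   = 0.0225 - (0.118259)(-0.1804) - (-0.192131)(0.0992) = 0.06289343
    denominator = 1 - (0.118259)(0.0992) - (-0.192131)(-0.1804) = 0.95360817
  phi_33 = 0.06289343 / 0.95360817 = 0.066.
Therefore phi_{33} = 0.0660.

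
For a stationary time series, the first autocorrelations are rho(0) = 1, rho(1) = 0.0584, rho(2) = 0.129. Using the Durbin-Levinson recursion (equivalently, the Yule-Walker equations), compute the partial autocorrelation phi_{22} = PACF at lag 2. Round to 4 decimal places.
\phi_{22} = 0.1260

The PACF at lag k is phi_{kk}, the last component of the solution
to the Yule-Walker system G_k phi = r_k where
  (G_k)_{ij} = rho(|i - j|), (r_k)_i = rho(i), i,j = 1..k.
Equivalently, Durbin-Levinson gives phi_{kk} iteratively:
  phi_{11} = rho(1)
  phi_{kk} = [rho(k) - sum_{j=1..k-1} phi_{k-1,j} rho(k-j)]
            / [1 - sum_{j=1..k-1} phi_{k-1,j} rho(j)],
  phi_{k,j} = phi_{k-1,j} - phi_{kk} phi_{k-1,k-j},  j = 1..k-1.
Step k = 1:
  phi_11 = rho(1) = 0.0584.
Step k = 2:
  phi_22 = [rho(2) - phi_11 rho(1)] / [1 - phi_11 rho(1)] = [0.129 - (0.0584)(0.0584)] / [1 - (0.0584)(0.0584)]
         = 0.12558944 / 0.99658944 = 0.126.
Therefore phi_{22} = 0.1260.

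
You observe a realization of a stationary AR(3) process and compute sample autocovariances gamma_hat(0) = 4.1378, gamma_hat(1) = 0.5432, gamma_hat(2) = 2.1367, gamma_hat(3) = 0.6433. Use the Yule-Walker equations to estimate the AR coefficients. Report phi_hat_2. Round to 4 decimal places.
\hat\phi_{2} = 0.5030

The Yule-Walker equations for an AR(p) process read, in matrix form,
  Gamma_p phi = r_p,   with   (Gamma_p)_{ij} = gamma(|i - j|),
                       (r_p)_i = gamma(i),   i,j = 1..p.
Substitute the sample gammas (Toeplitz matrix and right-hand side of size 3):
  Gamma_p = [[4.1378, 0.5432, 2.1367], [0.5432, 4.1378, 0.5432], [2.1367, 0.5432, 4.1378]]
  r_p     = [0.5432, 2.1367, 0.6433]
Written out (R1..R3):
  (R1) 4.1378 phi_1 + 0.5432 phi_2 + 2.1367 phi_3 = 0.5432
  (R2) 0.5432 phi_1 + 4.1378 phi_2 + 0.5432 phi_3 = 2.1367
  (R3) 2.1367 phi_1 + 0.5432 phi_2 + 4.1378 phi_3 = 0.6433
Gaussian elimination:
  R2 <- R2 - (0.5432/4.1378) R1 = R2 - (0.131277) R1:  4.06649 phi_2 + 0.262699 phi_3 = 2.06539
  R3 <- R3 - (2.1367/4.1378) R1 = R3 - (0.516386) R1:  0.262699 phi_2 + 3.034439 phi_3 = 0.362799
  R3 <- R3 - (0.262699/4.06649) R2 = R3 - (0.064601) R2:  3.017468 phi_3 = 0.229373
Back-substitution:
  phi_hat_3 = 0.229373 / 3.017468 = 0.076015
  phi_hat_2 = (2.06539 - (0.262699)(0.076015)) / 4.06649 = 0.502994
  phi_hat_1 = (0.5432 - (0.5432)(0.502994) - (2.1367)(0.076015)) / 4.1378 = 0.025993
So phi_hat = [0.0260, 0.5030, 0.0760].
Therefore phi_hat_2 = 0.5030.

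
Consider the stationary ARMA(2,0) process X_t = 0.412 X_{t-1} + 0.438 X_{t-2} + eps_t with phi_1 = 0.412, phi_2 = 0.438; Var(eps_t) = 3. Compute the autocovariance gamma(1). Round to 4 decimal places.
\gamma(1) = 5.8831

Multiply the model equation by X_{t-k} and take expectations. With theta_0 = psi_0 = 1 and psi_j the MA(infinity) weights, this gives
  gamma(k) - sum_i phi_i gamma(k-i) = c_k,
  c_k = sigma^2 * sum_{j=k..q} theta_j psi_{j-k}   (c_k = 0 for k > q),
using gamma(-m) = gamma(m).
Pure AR (q = 0): c_0 = sigma^2 = 3, c_k = 0 for k >= 1.
Equations for k = 0, 1, 2 (AR order 2, c_2 = 0):
  (E0) gamma(0) = phi_1 gamma(1) + phi_2 gamma(2) + c_0
  (E1) gamma(1) = phi_1 gamma(0) + phi_2 gamma(1) + c_1
  (E2) gamma(2) = phi_1 gamma(1) + phi_2 gamma(0)
From (E1): gamma(1) = A gamma(0) + B with
  A = phi_1 / (1 - phi_2) = 0.412 / 0.562 = 0.733096,   B = c_1 / (1 - phi_2) = 0 / 0.562 = 0.
Insert (E2) into (E0): gamma(0) (1 - phi_2^2) = phi_1 (1 + phi_2) gamma(1) + c_0.
  phi_1 (1 + phi_2) = (0.412)(1.438) = 0.592456,   1 - phi_2^2 = 0.808156.
Replace gamma(1) by A gamma(0) + B and collect gamma(0):
  gamma(0) [0.808156 - (0.592456)(0.733096)] = c_0 = 3
  gamma(0) * 0.373829 = 3
  gamma(0) = 3 / 0.373829 = 8.025063.
  gamma(1) = A gamma(0) = (0.733096)(8.025063) = 5.883143.
Therefore gamma(1) = 5.8831 (to 4 decimal places).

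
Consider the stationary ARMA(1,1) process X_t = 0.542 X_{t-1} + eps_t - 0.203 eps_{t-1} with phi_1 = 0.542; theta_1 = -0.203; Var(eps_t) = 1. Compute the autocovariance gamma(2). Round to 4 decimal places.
\gamma(2) = 0.2315

Multiply the model equation by X_{t-k} and take expectations. With theta_0 = psi_0 = 1 and psi_j the MA(infinity) weights, this gives
  gamma(k) - sum_i phi_i gamma(k-i) = c_k,
  c_k = sigma^2 * sum_{j=k..q} theta_j psi_{j-k}   (c_k = 0 for k > q),
using gamma(-m) = gamma(m).
psi-weights needed (psi_j = theta_j + sum_i phi_i psi_{j-i}):
  psi_1 = theta_1 + phi_1 = -0.203 + (0.542) = 0.339
Right-hand sides:
  c_0 = sigma^2 (1 + theta_1 psi_1) = 1 * (1 + (-0.203)(0.339)) = 1 * 0.931183 = 0.931183
  c_1 = sigma^2 theta_1 = 1 * (-0.203) = -0.203
  c_2 = 0
Equations for k = 0 and k = 1 (AR order 1):
  gamma(0) = phi_1 gamma(1) + c_0
  gamma(1) = phi_1 gamma(0) + c_1
Substituting the second into the first: gamma(0) (1 - phi_1^2) = c_0 + phi_1 c_1, so
  gamma(0) = (c_0 + phi_1 c_1) / (1 - phi_1^2) = (0.931183 + (0.542)(-0.203)) / (1 - (0.542)^2) = 0.821157 / 0.706236 = 1.162723.
  gamma(1) = phi_1 gamma(0) + c_1 = (0.542)(1.162723) + (-0.203) = 0.427196.
For k = 2 (> q): gamma(2) = phi_1 gamma(1) = (0.542)(0.427196) = 0.23154.
Therefore gamma(2) = 0.2315 (to 4 decimal places).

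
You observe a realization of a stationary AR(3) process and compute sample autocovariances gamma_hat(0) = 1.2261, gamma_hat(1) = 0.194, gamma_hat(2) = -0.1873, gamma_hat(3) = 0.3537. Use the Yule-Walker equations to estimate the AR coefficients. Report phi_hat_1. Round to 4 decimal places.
\hat\phi_{1} = 0.2540

The Yule-Walker equations for an AR(p) process read, in matrix form,
  Gamma_p phi = r_p,   with   (Gamma_p)_{ij} = gamma(|i - j|),
                       (r_p)_i = gamma(i),   i,j = 1..p.
Substitute the sample gammas (Toeplitz matrix and right-hand side of size 3):
  Gamma_p = [[1.2261, 0.194, -0.1873], [0.194, 1.2261, 0.194], [-0.1873, 0.194, 1.2261]]
  r_p     = [0.194, -0.1873, 0.3537]
Written out (R1..R3):
  (R1) 1.2261 phi_1 + 0.194 phi_2 - 0.1873 phi_3 = 0.194
  (R2) 0.194 phi_1 + 1.2261 phi_2 + 0.194 phi_3 = -0.1873
  (R3) -0.1873 phi_1 + 0.194 phi_2 + 1.2261 phi_3 = 0.3537
Gaussian elimination:
  R2 <- R2 - (0.194/1.2261) R1 = R2 - (0.158225) R1:  1.195404 phi_2 + 0.223636 phi_3 = -0.217996
  R3 <- R3 - (-0.1873/1.2261) R1 = R3 - (-0.152761) R1:  0.223636 phi_2 + 1.197488 phi_3 = 0.383336
  R3 <- R3 - (0.223636/1.195404) R2 = R3 - (0.187079) R2:  1.15565 phi_3 = 0.424118
Back-substitution:
  phi_hat_3 = 0.424118 / 1.15565 = 0.366995
  phi_hat_2 = (-0.217996 - (0.223636)(0.366995)) / 1.195404 = -0.251019
  phi_hat_1 = (0.194 - (0.194)(-0.251019) - (-0.1873)(0.366995)) / 1.2261 = 0.254005
So phi_hat = [0.2540, -0.2510, 0.3670].
Therefore phi_hat_1 = 0.2540.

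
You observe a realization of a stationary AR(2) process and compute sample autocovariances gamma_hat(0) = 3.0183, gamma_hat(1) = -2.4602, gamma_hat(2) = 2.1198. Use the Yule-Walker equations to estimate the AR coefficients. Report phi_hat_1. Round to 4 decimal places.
\hat\phi_{1} = -0.7230

The Yule-Walker equations for an AR(p) process read, in matrix form,
  Gamma_p phi = r_p,   with   (Gamma_p)_{ij} = gamma(|i - j|),
                       (r_p)_i = gamma(i),   i,j = 1..p.
Substitute the sample gammas (Toeplitz matrix and right-hand side of size 2):
  Gamma_p = [[3.0183, -2.4602], [-2.4602, 3.0183]]
  r_p     = [-2.4602, 2.1198]
Written out:
  3.0183 phi_1 - 2.4602 phi_2 = -2.4602
  -2.4602 phi_1 + 3.0183 phi_2 = 2.1198
Solve by Cramer's rule:
  det = gamma(0)^2 - gamma(1)^2 = (3.0183)^2 - (-2.4602)^2 = 9.11013489 - 6.05258404 = 3.05755085
  phi_hat_1 = [gamma(1) gamma(0) - gamma(1) gamma(2)] / det = [(-2.4602)(3.0183) - (-2.4602)(2.1198)] / 3.05755085 = -2.2104897 / 3.05755085 = -0.723
  phi_hat_2 = [gamma(0) gamma(2) - gamma(1)^2] / det = [(3.0183)(2.1198) - (-2.4602)^2] / 3.05755085 = 0.3456083 / 3.05755085 = 0.113
So phi_hat = [-0.7230, 0.1130].
Therefore phi_hat_1 = -0.7230.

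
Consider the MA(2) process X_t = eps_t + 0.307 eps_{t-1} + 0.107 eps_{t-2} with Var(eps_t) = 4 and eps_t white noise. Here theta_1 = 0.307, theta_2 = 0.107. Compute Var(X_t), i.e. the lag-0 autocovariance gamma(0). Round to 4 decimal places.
\gamma(0) = 4.4228

For an MA(q) process X_t = eps_t + sum_i theta_i eps_{t-i} with
Var(eps_t) = sigma^2, the variance is
  gamma(0) = sigma^2 * (1 + sum_i theta_i^2).
  sum_i theta_i^2 = (0.307)^2 + (0.107)^2 = 0.094249 + 0.011449 = 0.105698.
  gamma(0) = 4 * (1 + 0.105698) = 4 * 1.105698 = 4.422792, which rounds to 4.4228.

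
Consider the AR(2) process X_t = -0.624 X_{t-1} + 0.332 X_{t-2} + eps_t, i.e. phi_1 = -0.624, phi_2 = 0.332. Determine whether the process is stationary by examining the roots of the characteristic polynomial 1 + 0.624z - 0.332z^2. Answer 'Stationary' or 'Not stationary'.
\text{Stationary}

The AR(p) characteristic polynomial is P(z) = 1 + 0.624z - 0.332z^2.
Stationarity requires all roots to lie outside the unit circle, i.e. |z| > 1 for every root.
Set 1 + (0.624) z + (-0.332) z^2 = 0, i.e. a z^2 + b z + c = 0 with a = -0.332, b = 0.624, c = 1.
Discriminant D = b^2 - 4ac = (0.624)^2 - 4*(-0.332)*1 = 0.389376 - (-1.328) = 1.717376.
D >= 0, so the roots are real: z = (-b +/- sqrt(D)) / (2a) = (-0.624 +/- 1.310487) / (-0.664).
  z_1 = (-0.624 + 1.310487) / (-0.664) = -1.0339,   |z_1| = 1.0339.
  z_2 = (-0.624 - 1.310487) / (-0.664) = 2.9134,   |z_2| = 2.9134.
Moduli of all roots: 1.0339, 2.9134.
All moduli strictly greater than 1? Yes.
Verdict: Stationary.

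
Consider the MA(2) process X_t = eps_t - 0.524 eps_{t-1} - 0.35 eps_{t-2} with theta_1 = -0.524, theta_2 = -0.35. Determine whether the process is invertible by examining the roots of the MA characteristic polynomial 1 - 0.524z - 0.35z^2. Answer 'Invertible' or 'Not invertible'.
\text{Invertible}

The MA(q) characteristic polynomial is P(z) = 1 - 0.524z - 0.35z^2.
Invertibility requires all roots to lie outside the unit circle, i.e. |z| > 1 for every root.
Set 1 + (-0.524) z + (-0.35) z^2 = 0, i.e. a z^2 + b z + c = 0 with a = -0.35, b = -0.524, c = 1.
Discriminant D = b^2 - 4ac = (-0.524)^2 - 4*(-0.35)*1 = 0.274576 - (-1.4) = 1.674576.
D >= 0, so the roots are real: z = (-b +/- sqrt(D)) / (2a) = (0.524 +/- 1.294054) / (-0.7).
  z_1 = (0.524 + 1.294054) / (-0.7) = -2.5972,   |z_1| = 2.5972.
  z_2 = (0.524 - 1.294054) / (-0.7) = 1.1001,   |z_2| = 1.1001.
Moduli of all roots: 2.5972, 1.1001.
All moduli strictly greater than 1? Yes.
Verdict: Invertible.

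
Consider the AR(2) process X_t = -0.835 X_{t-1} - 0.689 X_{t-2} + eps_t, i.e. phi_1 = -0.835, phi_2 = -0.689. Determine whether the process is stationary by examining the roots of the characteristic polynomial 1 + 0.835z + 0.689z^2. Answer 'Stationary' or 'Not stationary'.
\text{Stationary}

The AR(p) characteristic polynomial is P(z) = 1 + 0.835z + 0.689z^2.
Stationarity requires all roots to lie outside the unit circle, i.e. |z| > 1 for every root.
Set 1 + (0.835) z + (0.689) z^2 = 0, i.e. a z^2 + b z + c = 0 with a = 0.689, b = 0.835, c = 1.
Discriminant D = b^2 - 4ac = (0.835)^2 - 4*(0.689)*1 = 0.697225 - (2.756) = -2.058775.
D < 0, so the roots are the complex-conjugate pair z = (-b +/- i sqrt(-D)) / (2a) = -0.606 +/- 1.0413i.
For a conjugate pair |z|^2 = z * conj(z) = (product of roots) = c/a = 1/(0.689) = 1.451379, so |z| = sqrt(1.451379) = 1.2047 for both roots.
Moduli of all roots: 1.2047, 1.2047.
All moduli strictly greater than 1? Yes.
Verdict: Stationary.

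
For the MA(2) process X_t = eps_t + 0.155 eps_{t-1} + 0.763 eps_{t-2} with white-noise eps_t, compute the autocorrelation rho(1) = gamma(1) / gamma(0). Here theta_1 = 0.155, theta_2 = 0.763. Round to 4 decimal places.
\rho(1) = 0.1701

For an MA(q) process with theta_0 = 1, the autocovariance is
  gamma(k) = sigma^2 * sum_{i=0..q-k} theta_i * theta_{i+k},
and rho(k) = gamma(k) / gamma(0). Sigma^2 cancels.
  numerator   = (1)*(0.155) + (0.155)*(0.763) = 0.273265.
  denominator = (1)^2 + (0.155)^2 + (0.763)^2 = 1.606194.
  rho(1) = 0.273265 / 1.606194 = 0.1701.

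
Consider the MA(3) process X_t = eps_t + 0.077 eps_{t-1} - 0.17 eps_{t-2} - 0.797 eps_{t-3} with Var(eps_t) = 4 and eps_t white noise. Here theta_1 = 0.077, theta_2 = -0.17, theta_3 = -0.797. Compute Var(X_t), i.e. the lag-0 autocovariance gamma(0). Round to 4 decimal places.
\gamma(0) = 6.6802

For an MA(q) process X_t = eps_t + sum_i theta_i eps_{t-i} with
Var(eps_t) = sigma^2, the variance is
  gamma(0) = sigma^2 * (1 + sum_i theta_i^2).
  sum_i theta_i^2 = (0.077)^2 + (-0.17)^2 + (-0.797)^2 = 0.005929 + 0.0289 + 0.635209 = 0.670038.
  gamma(0) = 4 * (1 + 0.670038) = 4 * 1.670038 = 6.680152, which rounds to 6.6802.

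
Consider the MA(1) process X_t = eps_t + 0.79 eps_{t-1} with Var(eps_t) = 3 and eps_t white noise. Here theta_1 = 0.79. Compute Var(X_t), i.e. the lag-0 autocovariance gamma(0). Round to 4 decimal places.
\gamma(0) = 4.8723

For an MA(q) process X_t = eps_t + sum_i theta_i eps_{t-i} with
Var(eps_t) = sigma^2, the variance is
  gamma(0) = sigma^2 * (1 + sum_i theta_i^2).
  sum_i theta_i^2 = (0.79)^2 = 0.6241.
  gamma(0) = 3 * (1 + 0.6241) = 3 * 1.6241 = 4.8723.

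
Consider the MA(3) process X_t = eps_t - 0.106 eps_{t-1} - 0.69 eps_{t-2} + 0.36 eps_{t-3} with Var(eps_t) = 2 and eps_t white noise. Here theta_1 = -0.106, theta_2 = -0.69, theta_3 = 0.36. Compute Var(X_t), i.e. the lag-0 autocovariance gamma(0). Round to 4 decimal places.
\gamma(0) = 3.2339

For an MA(q) process X_t = eps_t + sum_i theta_i eps_{t-i} with
Var(eps_t) = sigma^2, the variance is
  gamma(0) = sigma^2 * (1 + sum_i theta_i^2).
  sum_i theta_i^2 = (-0.106)^2 + (-0.69)^2 + (0.36)^2 = 0.011236 + 0.4761 + 0.1296 = 0.616936.
  gamma(0) = 2 * (1 + 0.616936) = 2 * 1.616936 = 3.233872, which rounds to 3.2339.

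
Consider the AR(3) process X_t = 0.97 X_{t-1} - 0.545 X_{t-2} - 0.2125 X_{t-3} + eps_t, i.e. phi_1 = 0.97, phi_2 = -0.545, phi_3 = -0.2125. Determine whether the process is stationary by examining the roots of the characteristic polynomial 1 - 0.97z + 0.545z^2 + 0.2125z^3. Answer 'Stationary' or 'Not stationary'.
\text{Stationary}

The AR(p) characteristic polynomial is P(z) = 1 - 0.97z + 0.545z^2 + 0.2125z^3.
Stationarity requires all roots to lie outside the unit circle, i.e. |z| > 1 for every root.
Degree 3: look for a simple real root z0 first, then factor out (1 - z/z0) and solve the remaining quadratic.
Testing z0 = -4: P(-4) = 1 + (-0.97)(-4) + (0.545)(-4)^2 + (0.2125)(-4)^3
  = 1 + (3.88) + (8.72) + (-13.6) = 0.  So z_0 = -4 is a root, |z_0| = 4.
Divide out the factor (1 + 0.25 z) = (1 - z/z0) (since 1/z0 = -0.25):
  P(z) = (1 + 0.25 z)(1 + (-1.22) z + (0.85) z^2)
  [check: z-coef -1.22 - (-0.25) = -0.97; z^2-coef 0.85 - (-0.25)(-1.22) = 0.545; z^3-coef -(-0.25)(0.85) = 0.2125.]
Remaining roots from the quadratic factor 1 + (-1.22) z + (0.85) z^2:
  Set 1 + (-1.22) z + (0.85) z^2 = 0, i.e. a z^2 + b z + c = 0 with a = 0.85, b = -1.22, c = 1.
  Discriminant D = b^2 - 4ac = (-1.22)^2 - 4*(0.85)*1 = 1.4884 - (3.4) = -1.9116.
  D < 0, so the roots are the complex-conjugate pair z = (-b +/- i sqrt(-D)) / (2a) = 0.7176 +/- 0.8133i.
  For a conjugate pair |z|^2 = z * conj(z) = (product of roots) = c/a = 1/(0.85) = 1.176471, so |z| = sqrt(1.176471) = 1.0847 for both roots.
Moduli of all roots: 4.0000, 1.0847, 1.0847.
All moduli strictly greater than 1? Yes.
Verdict: Stationary.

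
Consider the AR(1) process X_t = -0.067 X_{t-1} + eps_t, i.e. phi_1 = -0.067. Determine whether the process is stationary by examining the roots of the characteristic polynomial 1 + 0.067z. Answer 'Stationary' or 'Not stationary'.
\text{Stationary}

The AR(p) characteristic polynomial is P(z) = 1 + 0.067z.
Stationarity requires all roots to lie outside the unit circle, i.e. |z| > 1 for every root.
This is linear in z: 1 + (0.067) z = 0  =>  z = -1/(0.067) = -14.925373,  |z| = 14.925373.
Moduli of all roots: 14.9254.
All moduli strictly greater than 1? Yes.
Verdict: Stationary.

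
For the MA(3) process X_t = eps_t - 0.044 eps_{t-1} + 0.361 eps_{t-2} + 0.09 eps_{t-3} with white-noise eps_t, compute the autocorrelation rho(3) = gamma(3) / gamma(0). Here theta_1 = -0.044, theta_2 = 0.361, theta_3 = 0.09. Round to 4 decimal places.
\rho(3) = 0.0789

For an MA(q) process with theta_0 = 1, the autocovariance is
  gamma(k) = sigma^2 * sum_{i=0..q-k} theta_i * theta_{i+k},
and rho(k) = gamma(k) / gamma(0). Sigma^2 cancels.
  numerator   = (1)*(0.09) = 0.09.
  denominator = (1)^2 + (-0.044)^2 + (0.361)^2 + (0.09)^2 = 1.140357.
  rho(3) = 0.09 / 1.140357 = 0.0789.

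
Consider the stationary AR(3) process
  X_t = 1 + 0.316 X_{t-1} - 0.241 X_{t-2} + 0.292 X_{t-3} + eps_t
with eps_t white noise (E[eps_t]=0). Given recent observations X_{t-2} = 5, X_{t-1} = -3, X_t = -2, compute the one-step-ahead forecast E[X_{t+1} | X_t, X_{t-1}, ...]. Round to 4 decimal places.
E[X_{t+1} \mid \mathcal F_t] = 2.5510

For an AR(p) model X_t = c + sum_i phi_i X_{t-i} + eps_t, the
one-step-ahead conditional mean is
  E[X_{t+1} | X_t, ...] = c + sum_i phi_i X_{t+1-i}.
Substitute known values:
  E[X_{t+1} | ...] = 1 + (0.316) * (-2) + (-0.241) * (-3) + (0.292) * (5)
                   = 2.5510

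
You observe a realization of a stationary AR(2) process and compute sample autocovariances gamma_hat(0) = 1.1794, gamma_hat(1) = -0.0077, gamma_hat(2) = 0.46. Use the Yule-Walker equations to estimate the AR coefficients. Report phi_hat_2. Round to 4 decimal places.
\hat\phi_{2} = 0.3900

The Yule-Walker equations for an AR(p) process read, in matrix form,
  Gamma_p phi = r_p,   with   (Gamma_p)_{ij} = gamma(|i - j|),
                       (r_p)_i = gamma(i),   i,j = 1..p.
Substitute the sample gammas (Toeplitz matrix and right-hand side of size 2):
  Gamma_p = [[1.1794, -0.0077], [-0.0077, 1.1794]]
  r_p     = [-0.0077, 0.46]
Written out:
  1.1794 phi_1 - 0.0077 phi_2 = -0.0077
  -0.0077 phi_1 + 1.1794 phi_2 = 0.46
Solve by Cramer's rule:
  det = gamma(0)^2 - gamma(1)^2 = (1.1794)^2 - (-0.0077)^2 = 1.39098436 - 0.00005929 = 1.39092507
  phi_hat_1 = [gamma(1) gamma(0) - gamma(1) gamma(2)] / det = [(-0.0077)(1.1794) - (-0.0077)(0.46)] / 1.39092507 = -0.00553938 / 1.39092507 = -0.004
  phi_hat_2 = [gamma(0) gamma(2) - gamma(1)^2] / det = [(1.1794)(0.46) - (-0.0077)^2] / 1.39092507 = 0.54246471 / 1.39092507 = 0.39
So phi_hat = [-0.0040, 0.3900].
Therefore phi_hat_2 = 0.3900.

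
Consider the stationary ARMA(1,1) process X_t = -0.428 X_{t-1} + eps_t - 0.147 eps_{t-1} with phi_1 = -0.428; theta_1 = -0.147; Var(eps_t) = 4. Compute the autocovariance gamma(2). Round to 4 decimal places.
\gamma(2) = 1.2810

Multiply the model equation by X_{t-k} and take expectations. With theta_0 = psi_0 = 1 and psi_j the MA(infinity) weights, this gives
  gamma(k) - sum_i phi_i gamma(k-i) = c_k,
  c_k = sigma^2 * sum_{j=k..q} theta_j psi_{j-k}   (c_k = 0 for k > q),
using gamma(-m) = gamma(m).
psi-weights needed (psi_j = theta_j + sum_i phi_i psi_{j-i}):
  psi_1 = theta_1 + phi_1 = -0.147 + (-0.428) = -0.575
Right-hand sides:
  c_0 = sigma^2 (1 + theta_1 psi_1) = 4 * (1 + (-0.147)(-0.575)) = 4 * 1.084525 = 4.3381
  c_1 = sigma^2 theta_1 = 4 * (-0.147) = -0.588
  c_2 = 0
Equations for k = 0 and k = 1 (AR order 1):
  gamma(0) = phi_1 gamma(1) + c_0
  gamma(1) = phi_1 gamma(0) + c_1
Substituting the second into the first: gamma(0) (1 - phi_1^2) = c_0 + phi_1 c_1, so
  gamma(0) = (c_0 + phi_1 c_1) / (1 - phi_1^2) = (4.3381 + (-0.428)(-0.588)) / (1 - (-0.428)^2) = 4.589764 / 0.816816 = 5.619092.
  gamma(1) = phi_1 gamma(0) + c_1 = (-0.428)(5.619092) + (-0.588) = -2.992971.
For k = 2 (> q): gamma(2) = phi_1 gamma(1) = (-0.428)(-2.992971) = 1.280992.
Therefore gamma(2) = 1.2810 (to 4 decimal places).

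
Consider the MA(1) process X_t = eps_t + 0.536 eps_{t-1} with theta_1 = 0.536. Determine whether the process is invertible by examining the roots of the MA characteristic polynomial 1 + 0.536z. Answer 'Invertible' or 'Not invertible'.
\text{Invertible}

The MA(q) characteristic polynomial is P(z) = 1 + 0.536z.
Invertibility requires all roots to lie outside the unit circle, i.e. |z| > 1 for every root.
This is linear in z: 1 + (0.536) z = 0  =>  z = -1/(0.536) = -1.865672,  |z| = 1.865672.
Moduli of all roots: 1.8657.
All moduli strictly greater than 1? Yes.
Verdict: Invertible.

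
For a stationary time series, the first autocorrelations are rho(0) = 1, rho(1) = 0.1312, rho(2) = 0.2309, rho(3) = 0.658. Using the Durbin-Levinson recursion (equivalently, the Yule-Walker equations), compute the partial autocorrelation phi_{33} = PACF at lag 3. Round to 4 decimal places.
\phi_{33} = 0.6470

The PACF at lag k is phi_{kk}, the last component of the solution
to the Yule-Walker system G_k phi = r_k where
  (G_k)_{ij} = rho(|i - j|), (r_k)_i = rho(i), i,j = 1..k.
Equivalently, Durbin-Levinson gives phi_{kk} iteratively:
  phi_{11} = rho(1)
  phi_{kk} = [rho(k) - sum_{j=1..k-1} phi_{k-1,j} rho(k-j)]
            / [1 - sum_{j=1..k-1} phi_{k-1,j} rho(j)],
  phi_{k,j} = phi_{k-1,j} - phi_{kk} phi_{k-1,k-j},  j = 1..k-1.
Step k = 1:
  phi_11 = rho(1) = 0.1312.
Step k = 2:
  phi_22 = [rho(2) - phi_11 rho(1)] / [1 - phi_11 rho(1)] = [0.2309 - (0.1312)(0.1312)] / [1 - (0.1312)(0.1312)]
         = 0.21368656 / 0.98278656 = 0.217429.
  Update: phi_21 = phi_11 - phi_22 phi_11 = 0.1312 - (0.217429)(0.1312) = 0.102673.
Step k = 3:
  phi_33 = [rho(3) - phi_21 rho(2) - phi_22 rho(1)] / [1 - phi_21 rho(1) - phi_22 rho(2)]
    numerator   = 0.658 - (0.102673)(0.2309) - (0.217429)(0.1312) = 0.60576602
    denominator = 1 - (0.102673)(0.1312) - (0.217429)(0.2309) = 0.93632485
  phi_33 = 0.60576602 / 0.93632485 = 0.647.
Therefore phi_{33} = 0.6470.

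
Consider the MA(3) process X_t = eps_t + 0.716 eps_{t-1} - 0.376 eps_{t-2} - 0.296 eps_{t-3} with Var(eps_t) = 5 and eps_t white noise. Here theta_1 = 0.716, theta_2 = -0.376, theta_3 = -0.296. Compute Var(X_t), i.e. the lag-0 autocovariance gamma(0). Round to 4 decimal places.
\gamma(0) = 8.7082

For an MA(q) process X_t = eps_t + sum_i theta_i eps_{t-i} with
Var(eps_t) = sigma^2, the variance is
  gamma(0) = sigma^2 * (1 + sum_i theta_i^2).
  sum_i theta_i^2 = (0.716)^2 + (-0.376)^2 + (-0.296)^2 = 0.512656 + 0.141376 + 0.087616 = 0.741648.
  gamma(0) = 5 * (1 + 0.741648) = 5 * 1.741648 = 8.70824, which rounds to 8.7082.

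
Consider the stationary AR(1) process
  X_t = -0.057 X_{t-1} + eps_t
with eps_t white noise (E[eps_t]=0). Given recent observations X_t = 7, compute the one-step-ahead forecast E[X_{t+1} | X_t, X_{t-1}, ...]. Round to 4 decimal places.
E[X_{t+1} \mid \mathcal F_t] = -0.3990

For an AR(p) model X_t = c + sum_i phi_i X_{t-i} + eps_t, the
one-step-ahead conditional mean is
  E[X_{t+1} | X_t, ...] = c + sum_i phi_i X_{t+1-i}.
Substitute known values:
  E[X_{t+1} | ...] = (-0.057) * (7)
                   = -0.3990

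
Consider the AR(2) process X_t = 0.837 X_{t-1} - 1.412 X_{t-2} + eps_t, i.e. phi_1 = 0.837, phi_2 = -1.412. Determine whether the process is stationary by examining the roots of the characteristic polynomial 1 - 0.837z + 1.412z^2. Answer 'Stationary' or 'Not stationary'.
\text{Not stationary}

The AR(p) characteristic polynomial is P(z) = 1 - 0.837z + 1.412z^2.
Stationarity requires all roots to lie outside the unit circle, i.e. |z| > 1 for every root.
Set 1 + (-0.837) z + (1.412) z^2 = 0, i.e. a z^2 + b z + c = 0 with a = 1.412, b = -0.837, c = 1.
Discriminant D = b^2 - 4ac = (-0.837)^2 - 4*(1.412)*1 = 0.700569 - (5.648) = -4.947431.
D < 0, so the roots are the complex-conjugate pair z = (-b +/- i sqrt(-D)) / (2a) = 0.2964 +/- 0.7876i.
For a conjugate pair |z|^2 = z * conj(z) = (product of roots) = c/a = 1/(1.412) = 0.708215, so |z| = sqrt(0.708215) = 0.8416 for both roots.
Moduli of all roots: 0.8416, 0.8416.
All moduli strictly greater than 1? No.
Verdict: Not stationary.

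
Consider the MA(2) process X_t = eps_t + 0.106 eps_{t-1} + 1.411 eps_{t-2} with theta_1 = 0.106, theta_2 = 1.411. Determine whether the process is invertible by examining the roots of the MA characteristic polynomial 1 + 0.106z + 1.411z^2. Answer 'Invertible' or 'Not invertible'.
\text{Not invertible}

The MA(q) characteristic polynomial is P(z) = 1 + 0.106z + 1.411z^2.
Invertibility requires all roots to lie outside the unit circle, i.e. |z| > 1 for every root.
Set 1 + (0.106) z + (1.411) z^2 = 0, i.e. a z^2 + b z + c = 0 with a = 1.411, b = 0.106, c = 1.
Discriminant D = b^2 - 4ac = (0.106)^2 - 4*(1.411)*1 = 0.011236 - (5.644) = -5.632764.
D < 0, so the roots are the complex-conjugate pair z = (-b +/- i sqrt(-D)) / (2a) = -0.0376 +/- 0.841i.
For a conjugate pair |z|^2 = z * conj(z) = (product of roots) = c/a = 1/(1.411) = 0.708717, so |z| = sqrt(0.708717) = 0.8419 for both roots.
Moduli of all roots: 0.8419, 0.8419.
All moduli strictly greater than 1? No.
Verdict: Not invertible.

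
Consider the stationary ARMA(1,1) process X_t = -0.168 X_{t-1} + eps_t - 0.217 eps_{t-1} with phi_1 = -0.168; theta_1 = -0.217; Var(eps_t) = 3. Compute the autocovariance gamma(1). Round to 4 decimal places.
\gamma(1) = -1.2319

Multiply the model equation by X_{t-k} and take expectations. With theta_0 = psi_0 = 1 and psi_j the MA(infinity) weights, this gives
  gamma(k) - sum_i phi_i gamma(k-i) = c_k,
  c_k = sigma^2 * sum_{j=k..q} theta_j psi_{j-k}   (c_k = 0 for k > q),
using gamma(-m) = gamma(m).
psi-weights needed (psi_j = theta_j + sum_i phi_i psi_{j-i}):
  psi_1 = theta_1 + phi_1 = -0.217 + (-0.168) = -0.385
Right-hand sides:
  c_0 = sigma^2 (1 + theta_1 psi_1) = 3 * (1 + (-0.217)(-0.385)) = 3 * 1.083545 = 3.250635
  c_1 = sigma^2 theta_1 = 3 * (-0.217) = -0.651
  c_2 = 0
Equations for k = 0 and k = 1 (AR order 1):
  gamma(0) = phi_1 gamma(1) + c_0
  gamma(1) = phi_1 gamma(0) + c_1
Substituting the second into the first: gamma(0) (1 - phi_1^2) = c_0 + phi_1 c_1, so
  gamma(0) = (c_0 + phi_1 c_1) / (1 - phi_1^2) = (3.250635 + (-0.168)(-0.651)) / (1 - (-0.168)^2) = 3.360003 / 0.971776 = 3.45759.
  gamma(1) = phi_1 gamma(0) + c_1 = (-0.168)(3.45759) + (-0.651) = -1.231875.
Therefore gamma(1) = -1.2319 (to 4 decimal places).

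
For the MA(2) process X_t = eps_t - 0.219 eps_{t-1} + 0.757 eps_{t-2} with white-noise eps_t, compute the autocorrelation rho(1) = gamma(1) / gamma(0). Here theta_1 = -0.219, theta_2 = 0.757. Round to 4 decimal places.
\rho(1) = -0.2374

For an MA(q) process with theta_0 = 1, the autocovariance is
  gamma(k) = sigma^2 * sum_{i=0..q-k} theta_i * theta_{i+k},
and rho(k) = gamma(k) / gamma(0). Sigma^2 cancels.
  numerator   = (1)*(-0.219) + (-0.219)*(0.757) = -0.384783.
  denominator = (1)^2 + (-0.219)^2 + (0.757)^2 = 1.62101.
  rho(1) = -0.384783 / 1.62101 = -0.2374.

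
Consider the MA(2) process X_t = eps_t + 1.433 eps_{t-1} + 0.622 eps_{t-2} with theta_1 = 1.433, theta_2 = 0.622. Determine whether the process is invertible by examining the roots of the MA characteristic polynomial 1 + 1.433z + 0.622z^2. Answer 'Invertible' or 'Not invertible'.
\text{Invertible}

The MA(q) characteristic polynomial is P(z) = 1 + 1.433z + 0.622z^2.
Invertibility requires all roots to lie outside the unit circle, i.e. |z| > 1 for every root.
Set 1 + (1.433) z + (0.622) z^2 = 0, i.e. a z^2 + b z + c = 0 with a = 0.622, b = 1.433, c = 1.
Discriminant D = b^2 - 4ac = (1.433)^2 - 4*(0.622)*1 = 2.053489 - (2.488) = -0.434511.
D < 0, so the roots are the complex-conjugate pair z = (-b +/- i sqrt(-D)) / (2a) = -1.1519 +/- 0.5299i.
For a conjugate pair |z|^2 = z * conj(z) = (product of roots) = c/a = 1/(0.622) = 1.607717, so |z| = sqrt(1.607717) = 1.268 for both roots.
Moduli of all roots: 1.2680, 1.2680.
All moduli strictly greater than 1? Yes.
Verdict: Invertible.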